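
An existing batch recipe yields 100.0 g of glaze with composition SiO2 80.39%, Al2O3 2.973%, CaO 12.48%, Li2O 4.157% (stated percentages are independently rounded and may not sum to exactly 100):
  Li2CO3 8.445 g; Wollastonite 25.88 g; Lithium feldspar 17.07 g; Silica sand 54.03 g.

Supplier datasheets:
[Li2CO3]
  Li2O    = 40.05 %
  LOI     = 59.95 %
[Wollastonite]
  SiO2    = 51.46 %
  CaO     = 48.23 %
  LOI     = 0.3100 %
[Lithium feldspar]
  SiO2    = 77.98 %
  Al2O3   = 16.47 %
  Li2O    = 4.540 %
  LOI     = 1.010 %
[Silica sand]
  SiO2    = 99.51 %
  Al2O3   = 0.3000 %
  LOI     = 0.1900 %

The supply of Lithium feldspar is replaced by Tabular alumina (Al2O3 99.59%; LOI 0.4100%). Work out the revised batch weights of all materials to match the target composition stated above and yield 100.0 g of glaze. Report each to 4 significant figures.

Each numeric step carries full precision in all steps — rounding to four significant figures governs every in-between result as displayed; exactly one rounding lands on every reported number — the derived quantities (the four compositions, totals, LOI, yield, glass mass) are computed using the weight values on 100.0 g of glass at full precision precisely as stated by question or answer.
Oxide mass targets, per 100.0 g glaze:
  SiO2: 80.39% × 100.0 = 80.39 g
  Al2O3: 2.973% × 100.0 = 2.973 g
  CaO: 12.48% × 100.0 = 12.48 g
  Li2O: 4.157% × 100.0 = 4.157 g
Balance tally, oxide-wise, working from each reported weight, on the stated basis (each sum matches its target mass within answer rounding):
  SiO2: 25.88·0.5146 + 67.40·0.9951 = 80.39 g (target 80.39 g)
  Al2O3: 2.782·0.9959 + 67.40·0.003000 = 2.973 g (target 2.973 g)
  CaO: 25.88·0.4823 = 12.48 g (target 12.48 g)
  Li2O: 10.38·0.4005 = 4.157 g (target 4.157 g)
Mass balance on the glass: the batch minus its LOI: 100.0 g (the targets, summed, come to 100.0 g; basis as stated: 100.0 g — a pure rounding effect).
Batch grand total — Σ batch = 106.4 g; LOI removed, Σ of batch·LOI: 6.443 g; the yield ratio, glass ÷ batch: 93.95%.

Revised batch per 100.0 g glaze:
  Li2CO3: 10.38 g
  Wollastonite: 25.88 g
  Tabular alumina: 2.782 g
  Silica sand: 67.40 g
Total batch = 106.4 g; LOI loss = 6.443 g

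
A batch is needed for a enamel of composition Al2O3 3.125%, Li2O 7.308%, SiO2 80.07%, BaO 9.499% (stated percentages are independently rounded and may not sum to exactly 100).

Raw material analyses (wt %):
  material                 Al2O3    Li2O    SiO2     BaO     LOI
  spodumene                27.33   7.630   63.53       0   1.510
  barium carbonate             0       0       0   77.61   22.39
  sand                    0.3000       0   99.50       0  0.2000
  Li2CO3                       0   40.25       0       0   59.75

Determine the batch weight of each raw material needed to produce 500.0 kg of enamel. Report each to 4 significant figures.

Batch per 500.0 kg enamel:
  spodumene: 53.13 kg
  barium carbonate: 61.20 kg
  sand: 368.4 kg
  Li2CO3: 80.71 kg
Total batch = 563.4 kg; LOI loss = 63.47 kg; yield = 88.74%

Mid-chain values are displayed rounded off to 4 significant figures as written; all internal work holds full float precision through the solve; each reported result includes exactly one rounding. Derived quantities (the totals, ignition loss, the yield, net glass mass, the four compositions) are computed from the batch weights per 500.0 kg of glass at full float precision precisely as stated by the problem or the answer.
Target masses of each oxide per 500.0 kg enamel:
  Al2O3: 3.125% × 500.0 = 15.62 kg
  Li2O: 7.308% × 500.0 = 36.54 kg
  SiO2: 80.07% × 500.0 = 400.4 kg
  BaO: 9.499% × 500.0 = 47.50 kg
Oxide-by-oxide audit working from each reported weight, against the basis in use (summed amounts equal target values once rounding is allowed for):
  Al2O3: 53.13·0.2733 + 368.4·0.003000 = 15.63 kg (target 15.62 kg)
  Li2O: 53.13·0.07630 + 80.71·0.4025 = 36.54 kg (target 36.54 kg)
  SiO2: 53.13·0.6353 + 368.4·0.9950 = 400.3 kg (target 400.4 kg)
  BaO: 61.20·0.7761 = 47.50 kg (target 47.50 kg)
Glass-mass bookkeeping: the batch minus its LOI: 500.0 kg (summing oxide targets gives 500.0 kg; with the basis standing at 500.0 kg — rounding explains the deltas).
Total batch = Σ batch = 563.4 kg; Σ batch·LOI gives LOI loss = 63.47 kg; as yield: glass ÷ batch → 88.74%.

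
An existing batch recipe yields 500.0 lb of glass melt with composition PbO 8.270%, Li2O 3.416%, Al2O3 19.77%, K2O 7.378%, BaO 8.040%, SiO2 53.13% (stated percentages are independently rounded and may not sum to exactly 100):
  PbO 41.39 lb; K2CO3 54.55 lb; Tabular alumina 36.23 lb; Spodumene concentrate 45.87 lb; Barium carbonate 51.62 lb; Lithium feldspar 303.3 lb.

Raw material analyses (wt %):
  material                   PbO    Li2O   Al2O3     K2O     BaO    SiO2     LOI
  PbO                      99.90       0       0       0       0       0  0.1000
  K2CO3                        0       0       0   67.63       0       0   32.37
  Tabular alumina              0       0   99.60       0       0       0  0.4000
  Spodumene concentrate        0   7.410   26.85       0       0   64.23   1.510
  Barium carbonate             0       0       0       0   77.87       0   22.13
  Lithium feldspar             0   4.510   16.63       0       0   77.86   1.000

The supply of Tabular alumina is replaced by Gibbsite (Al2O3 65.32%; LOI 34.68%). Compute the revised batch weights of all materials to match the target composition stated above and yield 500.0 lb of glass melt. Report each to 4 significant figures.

Revised batch per 500.0 lb glass melt:
  PbO: 41.39 lb
  K2CO3: 54.55 lb
  Gibbsite: 55.25 lb
  Spodumene concentrate: 45.87 lb
  Barium carbonate: 51.62 lb
  Lithium feldspar: 303.3 lb
Total batch = 552.0 lb; LOI loss = 52.01 lb

Each numeric step runs at full float precision at all times. Intermediates are shown rounded to four significant figures on the page. Every reported figure undergoes a single rounding; all derived quantities are computed in full precision (yield, the six compositions, the totals, net glass mass, ignition loss) from the batch weights for 500.0 lb of glass, as written in question or answer.
Oxide mass targets, per 500.0 lb glass melt:
  PbO: 8.270% × 500.0 = 41.35 lb
  Li2O: 3.416% × 500.0 = 17.08 lb
  Al2O3: 19.77% × 500.0 = 98.85 lb
  K2O: 7.378% × 500.0 = 36.89 lb
  BaO: 8.040% × 500.0 = 40.20 lb
  SiO2: 53.13% × 500.0 = 265.6 lb
A balance pass over the oxides, given the weights on record, versus the basis set out (delivered sums recover each target once rounding is allowed for):
  PbO: 41.39·0.9990 = 41.35 lb (target 41.35 lb)
  Li2O: 45.87·0.07410 + 303.3·0.04510 = 17.08 lb (target 17.08 lb)
  Al2O3: 55.25·0.6532 + 45.87·0.2685 + 303.3·0.1663 = 98.84 lb (target 98.85 lb)
  K2O: 54.55·0.6763 = 36.89 lb (target 36.89 lb)
  BaO: 51.62·0.7787 = 40.20 lb (target 40.20 lb)
  SiO2: 45.87·0.6423 + 303.3·0.7786 = 265.6 lb (target 265.6 lb)
Glass-mass closure: Σ batch − LOI loss = 500.0 lb (targets for the oxides total 500.0 lb; with the basis standing at 500.0 lb — differing by rounding only).
Whole-batch sum: Σ batch = 552.0 lb; the LOI term Σ batch·LOI equals 52.01 lb; yield = glass ÷ total batch = 90.58%.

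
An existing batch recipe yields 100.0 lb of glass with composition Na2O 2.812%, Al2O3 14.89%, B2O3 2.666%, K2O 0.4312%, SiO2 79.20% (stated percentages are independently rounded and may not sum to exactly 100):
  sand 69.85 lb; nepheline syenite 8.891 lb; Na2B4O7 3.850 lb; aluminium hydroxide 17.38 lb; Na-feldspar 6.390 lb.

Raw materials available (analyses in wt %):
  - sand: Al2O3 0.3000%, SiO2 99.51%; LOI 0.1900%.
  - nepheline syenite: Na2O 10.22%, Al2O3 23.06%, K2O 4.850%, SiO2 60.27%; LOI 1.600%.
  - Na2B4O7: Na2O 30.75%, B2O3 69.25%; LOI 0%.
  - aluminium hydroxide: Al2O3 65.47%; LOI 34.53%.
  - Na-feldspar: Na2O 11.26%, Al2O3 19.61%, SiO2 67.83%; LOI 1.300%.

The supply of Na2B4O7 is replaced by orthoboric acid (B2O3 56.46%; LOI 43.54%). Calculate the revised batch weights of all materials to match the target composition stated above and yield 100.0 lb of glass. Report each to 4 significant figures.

Intermediates are printed with 4-significant-figure rounding between the steps. The whole derivation keeps exact precision at every stage — exactly one rounding goes into each reported value; the derived quantities (the five compositions, the yield, ignition loss, totals, glass mass) are carried starting from the weights at 100.0 lb of glass at exact precision, as given in problem or answer.
Target masses of each oxide per 100.0 lb glass:
  Na2O: 2.812% × 100.0 = 2.812 lb
  Al2O3: 14.89% × 100.0 = 14.89 lb
  B2O3: 2.666% × 100.0 = 2.666 lb
  K2O: 0.4312% × 100.0 = 0.4312 lb
  SiO2: 79.20% × 100.0 = 79.20 lb
Verifying the oxide balance from the weights as reported, versus the basis set out (every target is met by its sum inside rounding margins):
  Na2O: 8.891·0.1022 + 16.90·0.1126 = 2.812 lb (target 2.812 lb)
  Al2O3: 62.68·0.003000 + 8.891·0.2306 + 14.26·0.6547 + 16.90·0.1961 = 14.89 lb (target 14.89 lb)
  B2O3: 4.722·0.5646 = 2.666 lb (target 2.666 lb)
  K2O: 8.891·0.04850 = 0.4312 lb (target 0.4312 lb)
  SiO2: 62.68·0.9951 + 8.891·0.6027 + 16.90·0.6783 = 79.19 lb (target 79.20 lb)
Glass-mass closure: total batch − LOI = 99.99 lb (summing oxide targets gives 100.0 lb; stated basis 100.0 lb — rounding explains the deltas).
Batch grand total — Σ batch = 107.5 lb; loss to ignition Σ batch·LOI = 7.461 lb; yield, glass over the total, = 93.06%.

Revised batch per 100.0 lb glass:
  sand: 62.68 lb
  nepheline syenite: 8.891 lb
  orthoboric acid: 4.722 lb
  aluminium hydroxide: 14.26 lb
  Na-feldspar: 16.90 lb
Total batch = 107.5 lb; LOI loss = 7.461 lb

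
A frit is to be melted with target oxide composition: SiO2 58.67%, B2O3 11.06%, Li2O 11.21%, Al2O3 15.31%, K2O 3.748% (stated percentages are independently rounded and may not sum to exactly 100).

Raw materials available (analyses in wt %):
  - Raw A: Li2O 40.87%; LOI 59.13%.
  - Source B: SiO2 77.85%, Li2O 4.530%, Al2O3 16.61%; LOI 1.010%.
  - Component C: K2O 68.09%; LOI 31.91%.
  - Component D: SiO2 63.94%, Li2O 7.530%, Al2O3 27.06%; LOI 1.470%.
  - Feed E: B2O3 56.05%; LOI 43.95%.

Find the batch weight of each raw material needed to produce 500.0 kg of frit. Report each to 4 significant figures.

Intermediates are displayed rounded to 4 significant figures at each printed step; the working math maintains full float precision in every operation; exactly one rounding goes into every reported value — derived quantities are rebuilt at full float precision (the yield, the totals, LOI, glass mass, the five compositions) from the batch weights on 500.0 kg of glass as they appear in either problem or answer.
Per-oxide target masses for 500.0 kg frit:
  SiO2: 58.67% × 500.0 = 293.4 kg
  B2O3: 11.06% × 500.0 = 55.30 kg
  Li2O: 11.21% × 500.0 = 56.05 kg
  Al2O3: 15.31% × 500.0 = 76.55 kg
  K2O: 3.748% × 500.0 = 18.74 kg
Mass-balance tally per oxide per the reported batch figures, per the basis as stated (sum by sum, the targets are met once rounding is allowed for):
  SiO2: 291.4·0.7785 + 104.0·0.6394 = 293.4 kg (target 293.4 kg)
  B2O3: 98.66·0.5605 = 55.30 kg (target 55.30 kg)
  Li2O: 85.68·0.4087 + 291.4·0.04530 + 104.0·0.07530 = 56.05 kg (target 56.05 kg)
  Al2O3: 291.4·0.1661 + 104.0·0.2706 = 76.54 kg (target 76.55 kg)
  K2O: 27.52·0.6809 = 18.74 kg (target 18.74 kg)
Glass-mass sanity pass: the batch minus its LOI: 500.0 kg (the targets, summed, come to 500.0 kg; versus the stated basis of 500.0 kg — deltas are rounding alone).
Total batch = Σ batch = 607.3 kg; Σ batch·LOI gives LOI loss = 107.3 kg; yield: glass divided by total = 82.33%.

Batch per 500.0 kg frit:
  Raw A: 85.68 kg
  Source B: 291.4 kg
  Component C: 27.52 kg
  Component D: 104.0 kg
  Feed E: 98.66 kg
Total batch = 607.3 kg; LOI loss = 107.3 kg; yield = 82.33%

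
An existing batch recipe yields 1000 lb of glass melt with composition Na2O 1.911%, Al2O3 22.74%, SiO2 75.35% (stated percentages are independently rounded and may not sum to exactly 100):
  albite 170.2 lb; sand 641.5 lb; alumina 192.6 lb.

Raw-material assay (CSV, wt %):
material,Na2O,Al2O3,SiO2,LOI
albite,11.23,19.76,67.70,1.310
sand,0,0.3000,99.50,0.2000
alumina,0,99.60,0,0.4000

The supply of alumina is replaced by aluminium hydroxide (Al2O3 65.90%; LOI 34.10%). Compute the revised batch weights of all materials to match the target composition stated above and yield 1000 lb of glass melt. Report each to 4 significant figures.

Revised batch per 1000 lb glass melt:
  albite: 170.2 lb
  sand: 641.5 lb
  aluminium hydroxide: 291.1 lb
Total batch = 1103 lb; LOI loss = 102.8 lb

All internal work carries full float precision from first step to last. Working values appear rounded to four significant figures — every reported figure takes exactly one rounding — the derived quantities, including totals, the yield, ignition loss, three oxide percentages, glass mass, are carried starting from the weights per 1000 lb of glass at exact precision, precisely as stated by the question or the answer.
Target oxide masses per 1000 lb glass melt:
  Na2O: 1.911% × 1000 = 19.11 lb
  Al2O3: 22.74% × 1000 = 227.4 lb
  SiO2: 75.35% × 1000 = 753.5 lb
Verifying the oxide balance from the weights as reported, versus the basis set out (delivered sums recover each target net of answer rounding effects):
  Na2O: 170.2·0.1123 = 19.11 lb (target 19.11 lb)
  Al2O3: 170.2·0.1976 + 641.5·0.003000 + 291.1·0.6590 = 227.4 lb (target 227.4 lb)
  SiO2: 170.2·0.6770 + 641.5·0.9950 = 753.5 lb (target 753.5 lb)
Auditing the glass mass value: batch Σ − ignition loss = 1000 lb (the targets, summed, come to 1000 lb; the stated basis being 1000 lb — any gap is answer rounding).
Batch grand total — Σ batch = 1103 lb; LOI loss = Σ batch·LOI = 102.8 lb; yield = glass ÷ total batch = 90.68%.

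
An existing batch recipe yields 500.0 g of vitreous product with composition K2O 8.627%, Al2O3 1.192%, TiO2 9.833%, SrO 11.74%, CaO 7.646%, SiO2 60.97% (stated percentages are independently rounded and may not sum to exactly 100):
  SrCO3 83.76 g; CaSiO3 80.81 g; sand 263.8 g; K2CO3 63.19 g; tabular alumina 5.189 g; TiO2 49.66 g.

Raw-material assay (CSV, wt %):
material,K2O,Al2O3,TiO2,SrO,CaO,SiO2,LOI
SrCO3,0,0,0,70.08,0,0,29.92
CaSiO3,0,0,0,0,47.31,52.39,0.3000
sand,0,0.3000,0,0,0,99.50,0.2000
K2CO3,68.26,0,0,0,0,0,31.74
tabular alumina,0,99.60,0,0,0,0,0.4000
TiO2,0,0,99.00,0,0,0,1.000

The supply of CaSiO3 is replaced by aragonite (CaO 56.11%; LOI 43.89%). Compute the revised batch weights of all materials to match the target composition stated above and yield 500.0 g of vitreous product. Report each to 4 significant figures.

The working math holds exact precision from start to finish — mid-chain values are printed, rounded to four significant figures, in the working. A single rounding produces each reported result — derived quantities, including ignition loss, six oxide percentages, yield, net glass mass, totals, are carried from the batch weights for 500.0 g of glass in exact precision as given in the problem or answer text.
Per-oxide target masses for 500.0 g vitreous product:
  K2O: 8.627% × 500.0 = 43.14 g
  Al2O3: 1.192% × 500.0 = 5.960 g
  TiO2: 9.833% × 500.0 = 49.16 g
  SrO: 11.74% × 500.0 = 58.70 g
  CaO: 7.646% × 500.0 = 38.23 g
  SiO2: 60.97% × 500.0 = 304.8 g
Oxide-by-oxide audit per the reported batch figures, at the basis given (sum by sum, the targets are met net of answer rounding effects):
  K2O: 63.19·0.6826 = 43.13 g (target 43.14 g)
  Al2O3: 306.4·0.003000 + 5.061·0.9960 = 5.960 g (target 5.960 g)
  TiO2: 49.66·0.9900 = 49.16 g (target 49.16 g)
  SrO: 83.76·0.7008 = 58.70 g (target 58.70 g)
  CaO: 68.13·0.5611 = 38.23 g (target 38.23 g)
  SiO2: 306.4·0.9950 = 304.9 g (target 304.8 g)
Glass-mass closure: Σ batch − LOI loss = 500.1 g (the Σ of target masses is 500.0 g; the stated basis being 500.0 g — a pure rounding effect).
Total batch = Σ batch = 576.2 g; loss to ignition Σ batch·LOI = 76.15 g; yield, glass over the total, = 86.78%.

Revised batch per 500.0 g vitreous product:
  SrCO3: 83.76 g
  aragonite: 68.13 g
  sand: 306.4 g
  K2CO3: 63.19 g
  tabular alumina: 5.061 g
  TiO2: 49.66 g
Total batch = 576.2 g; LOI loss = 76.15 g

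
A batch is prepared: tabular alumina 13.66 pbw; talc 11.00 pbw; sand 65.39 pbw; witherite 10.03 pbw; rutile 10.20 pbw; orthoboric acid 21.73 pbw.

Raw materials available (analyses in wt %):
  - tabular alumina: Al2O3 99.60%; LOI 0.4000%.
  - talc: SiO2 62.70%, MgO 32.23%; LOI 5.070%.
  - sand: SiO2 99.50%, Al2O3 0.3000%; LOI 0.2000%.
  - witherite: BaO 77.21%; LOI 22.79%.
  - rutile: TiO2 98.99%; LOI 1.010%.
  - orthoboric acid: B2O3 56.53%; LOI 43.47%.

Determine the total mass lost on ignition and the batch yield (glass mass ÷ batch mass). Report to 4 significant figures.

LOI loss = 12.58 pbw; glass = 119.4 pbw; yield = 90.47%

The whole derivation keeps full precision from start to finish — working values are printed with 4-significant-figure rounding on the page; a single rounding completes every reported result. The derived quantities, including totals, net glass mass, six oxide percentages, ignition loss, yield, are rebuilt using the weight values per 119.4 pbw of glass in exact precision, exactly as printed in question or answer.
Ignition loss by material:
  tabular alumina: 13.66 × 0.004000 = 0.05464 pbw
  talc: 11.00 × 0.05070 = 0.5577 pbw
  sand: 65.39 × 0.002000 = 0.1308 pbw
  witherite: 10.03 × 0.2279 = 2.286 pbw
  rutile: 10.20 × 0.01010 = 0.1030 pbw
  orthoboric acid: 21.73 × 0.4347 = 9.446 pbw
Total LOI = 12.58 pbw
Glass = batch − LOI = 132.0 − 12.58 = 119.4 pbw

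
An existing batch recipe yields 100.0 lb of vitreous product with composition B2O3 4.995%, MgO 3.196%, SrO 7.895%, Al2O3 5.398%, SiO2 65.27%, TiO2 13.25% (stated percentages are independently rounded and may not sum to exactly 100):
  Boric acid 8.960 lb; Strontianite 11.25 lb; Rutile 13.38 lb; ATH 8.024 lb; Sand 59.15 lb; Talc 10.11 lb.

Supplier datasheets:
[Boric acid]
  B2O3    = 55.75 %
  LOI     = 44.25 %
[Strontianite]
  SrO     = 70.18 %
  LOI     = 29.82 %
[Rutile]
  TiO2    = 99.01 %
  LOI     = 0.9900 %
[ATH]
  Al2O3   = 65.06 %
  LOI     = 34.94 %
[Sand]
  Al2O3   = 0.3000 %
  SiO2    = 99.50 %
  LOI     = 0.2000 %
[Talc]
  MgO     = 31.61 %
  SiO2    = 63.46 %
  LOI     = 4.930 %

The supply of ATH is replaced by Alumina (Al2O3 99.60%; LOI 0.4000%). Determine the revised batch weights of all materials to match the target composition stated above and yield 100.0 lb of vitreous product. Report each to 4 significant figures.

Intermediates are printed with 4-significant-figure rounding as written. Each numeric step maintains full precision all the way through. Each reported value receives exactly one rounding; all derived quantities are rebuilt using the weight values on 100.0 lb of glass at full float precision (the yield, totals, ignition loss, six oxide percentages, glass mass) as set out in the problem or the answer.
Target masses of each oxide per 100.0 lb vitreous product:
  B2O3: 4.995% × 100.0 = 4.995 lb
  MgO: 3.196% × 100.0 = 3.196 lb
  SrO: 7.895% × 100.0 = 7.895 lb
  Al2O3: 5.398% × 100.0 = 5.398 lb
  SiO2: 65.27% × 100.0 = 65.27 lb
  TiO2: 13.25% × 100.0 = 13.25 lb
Sums-versus-targets review working from each reported weight, per the basis as stated (sums match the target masses within answer rounding):
  B2O3: 8.960·0.5575 = 4.995 lb (target 4.995 lb)
  MgO: 10.11·0.3161 = 3.196 lb (target 3.196 lb)
  SrO: 11.25·0.7018 = 7.895 lb (target 7.895 lb)
  Al2O3: 5.242·0.9960 + 59.15·0.003000 = 5.398 lb (target 5.398 lb)
  SiO2: 59.15·0.9950 + 10.11·0.6346 = 65.27 lb (target 65.27 lb)
  TiO2: 13.38·0.9901 = 13.25 lb (target 13.25 lb)
Glass-mass sanity pass: batch Σ − ignition loss = 100.0 lb (oxide target masses add up to 100.0 lb; basis as stated: 100.0 lb — differing by rounding only).
Total batch = Σ batch = 108.1 lb; LOI removed, Σ of batch·LOI: 8.090 lb; glass ÷ batch gives a yield of 92.52%.

Revised batch per 100.0 lb vitreous product:
  Boric acid: 8.960 lb
  Strontianite: 11.25 lb
  Rutile: 13.38 lb
  Alumina: 5.242 lb
  Sand: 59.15 lb
  Talc: 10.11 lb
Total batch = 108.1 lb; LOI loss = 8.090 lb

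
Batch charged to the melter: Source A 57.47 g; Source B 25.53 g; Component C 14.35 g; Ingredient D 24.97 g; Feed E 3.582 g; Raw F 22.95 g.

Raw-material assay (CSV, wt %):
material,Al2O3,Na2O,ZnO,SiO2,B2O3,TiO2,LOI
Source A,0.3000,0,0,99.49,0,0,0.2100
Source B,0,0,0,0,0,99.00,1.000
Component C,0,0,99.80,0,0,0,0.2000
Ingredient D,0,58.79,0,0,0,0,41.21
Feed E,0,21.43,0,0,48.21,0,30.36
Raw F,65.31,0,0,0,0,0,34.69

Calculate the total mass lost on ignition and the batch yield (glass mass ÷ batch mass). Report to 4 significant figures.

Every computation maintains exact precision at every stage. In-progress results appear rounded to four significant digits within the worked lines; every reported value receives exactly one rounding. Derived quantities, including the totals, the yield, LOI, six oxide percentages, net glass mass, are re-derived starting from the weights on 129.1 g of glass at full precision, exactly as shown in either problem or answer.
Loss on ignition, line by line:
  Source A: 57.47 × 0.002100 = 0.1207 g
  Source B: 25.53 × 0.01000 = 0.2553 g
  Component C: 14.35 × 0.002000 = 0.02870 g
  Ingredient D: 24.97 × 0.4121 = 10.29 g
  Feed E: 3.582 × 0.3036 = 1.087 g
  Raw F: 22.95 × 0.3469 = 7.961 g
Total LOI = 19.74 g
Glass = batch − LOI = 148.9 − 19.74 = 129.1 g

LOI loss = 19.74 g; glass = 129.1 g; yield = 86.74%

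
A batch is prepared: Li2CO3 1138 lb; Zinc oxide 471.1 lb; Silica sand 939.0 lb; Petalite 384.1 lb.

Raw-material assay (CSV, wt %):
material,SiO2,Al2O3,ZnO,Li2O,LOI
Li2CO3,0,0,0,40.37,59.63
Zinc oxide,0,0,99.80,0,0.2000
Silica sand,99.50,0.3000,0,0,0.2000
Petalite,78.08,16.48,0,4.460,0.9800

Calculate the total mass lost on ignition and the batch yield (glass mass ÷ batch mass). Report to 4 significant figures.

In-progress results appear with 4-significant-figure rounding when written out; all internal work keeps exact precision in every operation; every reported number takes just one rounding — derived quantities (the yield, totals, the four compositions, LOI, glass mass) are recomputed in exact precision from the weighed amounts at 2247 lb of glass as quoted within the problem or the answer.
LOI of each material in turn:
  Li2CO3: 1138 × 0.5963 = 678.6 lb
  Zinc oxide: 471.1 × 0.002000 = 0.9422 lb
  Silica sand: 939.0 × 0.002000 = 1.878 lb
  Petalite: 384.1 × 0.009800 = 3.764 lb
Total LOI = 685.2 lb
Glass = batch − LOI = 2932 − 685.2 = 2247 lb

LOI loss = 685.2 lb; glass = 2247 lb; yield = 76.63%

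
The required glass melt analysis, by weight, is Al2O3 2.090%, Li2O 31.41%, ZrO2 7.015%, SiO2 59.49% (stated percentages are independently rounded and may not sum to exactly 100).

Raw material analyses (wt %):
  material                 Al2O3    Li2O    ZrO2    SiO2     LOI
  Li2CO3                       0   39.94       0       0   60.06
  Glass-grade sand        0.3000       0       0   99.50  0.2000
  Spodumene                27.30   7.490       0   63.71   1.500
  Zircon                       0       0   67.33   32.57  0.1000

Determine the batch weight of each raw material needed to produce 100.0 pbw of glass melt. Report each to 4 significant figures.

The whole derivation maintains full precision from first step to last — values along the way are displayed, rounded to 4 significant figures, as written. Each reported number takes just one rounding — all derived quantities (the four compositions, net glass mass, yield, the totals, ignition loss) are carried at full float precision using the weight values on 100.0 pbw of glass, as set out in the problem or the answer.
Oxide-by-oxide targets in 100.0 pbw glass melt:
  Al2O3: 2.090% × 100.0 = 2.090 pbw
  Li2O: 31.41% × 100.0 = 31.41 pbw
  ZrO2: 7.015% × 100.0 = 7.015 pbw
  SiO2: 59.49% × 100.0 = 59.49 pbw
Oxide-by-oxide audit using the reported weights, against the basis in use (each sum matches its target mass net of answer rounding effects):
  Al2O3: 51.84·0.003000 + 7.086·0.2730 = 2.090 pbw (target 2.090 pbw)
  Li2O: 77.31·0.3994 + 7.086·0.07490 = 31.41 pbw (target 31.41 pbw)
  ZrO2: 10.42·0.6733 = 7.016 pbw (target 7.015 pbw)
  SiO2: 51.84·0.9950 + 7.086·0.6371 + 10.42·0.3257 = 59.49 pbw (target 59.49 pbw)
The glass-mass cross-check: total charge less LOI = 100.0 pbw (the targets, summed, come to 100.0 pbw; stated basis 100.0 pbw — deltas are rounding alone).
Batch total: Σ batch = 146.7 pbw; Σ batch·LOI gives LOI loss = 46.65 pbw; the yield ratio, glass ÷ batch: 68.19%.

Batch per 100.0 pbw glass melt:
  Li2CO3: 77.31 pbw
  Glass-grade sand: 51.84 pbw
  Spodumene: 7.086 pbw
  Zircon: 10.42 pbw
Total batch = 146.7 pbw; LOI loss = 46.65 pbw; yield = 68.19%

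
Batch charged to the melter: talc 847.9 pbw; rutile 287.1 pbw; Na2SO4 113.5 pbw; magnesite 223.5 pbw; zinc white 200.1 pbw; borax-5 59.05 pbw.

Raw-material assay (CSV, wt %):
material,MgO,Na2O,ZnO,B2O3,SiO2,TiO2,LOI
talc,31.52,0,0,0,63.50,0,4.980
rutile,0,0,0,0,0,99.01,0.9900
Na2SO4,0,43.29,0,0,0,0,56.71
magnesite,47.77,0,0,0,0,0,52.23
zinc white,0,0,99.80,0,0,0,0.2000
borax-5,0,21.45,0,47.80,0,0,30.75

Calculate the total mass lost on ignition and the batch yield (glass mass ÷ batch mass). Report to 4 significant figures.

LOI loss = 244.7 pbw; glass = 1486 pbw; yield = 85.86%

All arithmetic runs at full float precision throughout — mid-chain values are displayed rounded to four significant figures on the page; each reported figure is rounded just once. Derived quantities, which include the yield, glass mass, the totals, LOI, the six compositions, are computed in full precision, as written in the problem or the answer, from the batch weights at 1486 pbw of glass.
Each material's LOI contribution:
  talc: 847.9 × 0.04980 = 42.23 pbw
  rutile: 287.1 × 0.009900 = 2.842 pbw
  Na2SO4: 113.5 × 0.5671 = 64.37 pbw
  magnesite: 223.5 × 0.5223 = 116.7 pbw
  zinc white: 200.1 × 0.002000 = 0.4002 pbw
  borax-5: 59.05 × 0.3075 = 18.16 pbw
Total LOI = 244.7 pbw
Glass = batch − LOI = 1731 − 244.7 = 1486 pbw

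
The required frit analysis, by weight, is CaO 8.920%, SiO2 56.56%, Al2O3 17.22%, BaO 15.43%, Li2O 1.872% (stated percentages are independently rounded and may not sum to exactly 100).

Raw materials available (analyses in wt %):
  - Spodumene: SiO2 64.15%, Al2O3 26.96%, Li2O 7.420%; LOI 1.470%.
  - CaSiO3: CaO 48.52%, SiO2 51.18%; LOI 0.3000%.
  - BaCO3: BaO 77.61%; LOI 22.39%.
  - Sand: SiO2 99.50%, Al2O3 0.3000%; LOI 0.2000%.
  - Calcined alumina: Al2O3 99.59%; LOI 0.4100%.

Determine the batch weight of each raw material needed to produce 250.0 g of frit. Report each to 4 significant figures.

Batch per 250.0 g frit:
  Spodumene: 63.07 g
  CaSiO3: 45.96 g
  BaCO3: 49.70 g
  Sand: 77.81 g
  Calcined alumina: 25.92 g
Total batch = 262.5 g; LOI loss = 12.45 g; yield = 95.25%

Working values are displayed rounded to four significant figures within the worked lines — the working math keeps full precision from start to finish; each reported number is rounded just once. The derived quantities are recomputed starting from the weights for 250.0 g of glass in exact precision (totals, glass mass, five oxide percentages, ignition loss, yield) as written in problem or answer.
Per-oxide target masses for 250.0 g frit:
  CaO: 8.920% × 250.0 = 22.30 g
  SiO2: 56.56% × 250.0 = 141.4 g
  Al2O3: 17.22% × 250.0 = 43.05 g
  BaO: 15.43% × 250.0 = 38.58 g
  Li2O: 1.872% × 250.0 = 4.680 g
Mass-balance tally per oxide applying the batch weights above, versus the basis set out (sum by sum, the targets are met inside rounding margins):
  CaO: 45.96·0.4852 = 22.30 g (target 22.30 g)
  SiO2: 63.07·0.6415 + 45.96·0.5118 + 77.81·0.9950 = 141.4 g (target 141.4 g)
  Al2O3: 63.07·0.2696 + 77.81·0.003000 + 25.92·0.9959 = 43.05 g (target 43.05 g)
  BaO: 49.70·0.7761 = 38.57 g (target 38.58 g)
  Li2O: 63.07·0.07420 = 4.680 g (target 4.680 g)
Glass-mass bookkeeping: total charge less LOI = 250.0 g (the targets, summed, come to 250.0 g; versus the stated basis of 250.0 g — differing by rounding only).
Batch total: Σ batch = 262.5 g; LOI loss = Σ batch·LOI = 12.45 g; yield = glass ÷ total batch = 95.25%.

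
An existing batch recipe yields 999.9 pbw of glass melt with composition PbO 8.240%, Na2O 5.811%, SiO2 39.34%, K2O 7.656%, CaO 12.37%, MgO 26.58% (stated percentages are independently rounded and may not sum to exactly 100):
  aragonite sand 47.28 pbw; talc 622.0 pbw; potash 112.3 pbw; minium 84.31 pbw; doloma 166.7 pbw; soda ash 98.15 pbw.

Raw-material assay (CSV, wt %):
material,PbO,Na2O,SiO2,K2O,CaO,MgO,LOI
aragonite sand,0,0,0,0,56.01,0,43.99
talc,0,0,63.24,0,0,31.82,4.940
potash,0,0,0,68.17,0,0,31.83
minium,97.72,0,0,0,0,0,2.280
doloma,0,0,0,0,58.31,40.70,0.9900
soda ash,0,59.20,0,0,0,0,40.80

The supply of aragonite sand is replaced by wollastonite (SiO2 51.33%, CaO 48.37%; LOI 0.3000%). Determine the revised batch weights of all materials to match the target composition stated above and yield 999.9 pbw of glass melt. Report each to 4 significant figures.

Revised batch per 999.9 pbw glass melt:
  wollastonite: 31.02 pbw
  talc: 596.8 pbw
  potash: 112.3 pbw
  minium: 84.31 pbw
  doloma: 186.4 pbw
  soda ash: 98.15 pbw
Total batch = 1109 pbw; LOI loss = 109.1 pbw

Mid-chain values appear (rounded to 4 significant digits) on the page; every computation maintains full float precision through every step. A single rounding yields every reported result; the derived quantities, which include the six compositions, totals, net glass mass, yield, ignition loss, are rebuilt in full precision, exactly as printed in problem or answer, using the weight values for 999.9 pbw of glass.
The oxide mass targets at 999.9 pbw glass melt:
  PbO: 8.240% × 999.9 = 82.39 pbw
  Na2O: 5.811% × 999.9 = 58.10 pbw
  SiO2: 39.34% × 999.9 = 393.4 pbw
  K2O: 7.656% × 999.9 = 76.55 pbw
  CaO: 12.37% × 999.9 = 123.7 pbw
  MgO: 26.58% × 999.9 = 265.8 pbw
Per-oxide balance check given the weights on record, on the stated basis (each sum matches its target mass modulo rounding of the values):
  PbO: 84.31·0.9772 = 82.39 pbw (target 82.39 pbw)
  Na2O: 98.15·0.5920 = 58.10 pbw (target 58.10 pbw)
  SiO2: 31.02·0.5133 + 596.8·0.6324 = 393.3 pbw (target 393.4 pbw)
  K2O: 112.3·0.6817 = 76.55 pbw (target 76.55 pbw)
  CaO: 31.02·0.4837 + 186.4·0.5831 = 123.7 pbw (target 123.7 pbw)
  MgO: 596.8·0.3182 + 186.4·0.4070 = 265.8 pbw (target 265.8 pbw)
Auditing the glass mass value: batch total minus LOI = 999.8 pbw (per-oxide target masses sum to 999.9 pbw; basis as stated: 999.9 pbw — any gap is answer rounding).
Adding the batch up: Σ batch = 1109 pbw; the LOI term Σ batch·LOI equals 109.1 pbw; yield = glass ÷ total batch = 90.16%.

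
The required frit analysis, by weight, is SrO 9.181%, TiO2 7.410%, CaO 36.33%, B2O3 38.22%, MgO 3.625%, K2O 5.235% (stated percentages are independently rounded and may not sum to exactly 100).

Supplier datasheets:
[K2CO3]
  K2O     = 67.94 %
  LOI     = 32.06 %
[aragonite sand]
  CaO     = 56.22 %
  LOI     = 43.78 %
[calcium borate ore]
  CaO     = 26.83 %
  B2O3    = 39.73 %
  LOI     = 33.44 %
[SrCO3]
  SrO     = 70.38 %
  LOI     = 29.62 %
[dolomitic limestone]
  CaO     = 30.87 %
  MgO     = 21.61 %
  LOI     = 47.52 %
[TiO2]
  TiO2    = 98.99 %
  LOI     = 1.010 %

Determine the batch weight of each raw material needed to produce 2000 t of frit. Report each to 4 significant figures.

Batch per 2000 t frit:
  K2CO3: 154.1 t
  aragonite sand: 190.0 t
  calcium borate ore: 1924 t
  SrCO3: 260.9 t
  dolomitic limestone: 335.5 t
  TiO2: 149.7 t
Total batch = 3014 t; LOI loss = 1014 t; yield = 66.35%

The intermediate values are displayed (rounded to 4 significant digits) when written out — all internal work keeps full precision end to end — a single rounding completes each reported number — the derived quantities, which include six oxide percentages, yield, LOI, the totals, glass mass, are rebuilt at full float precision, as quoted within either problem or answer, using the weight values per 2000 t of glass.
Per-oxide target masses for 2000 t frit:
  SrO: 9.181% × 2000 = 183.6 t
  TiO2: 7.410% × 2000 = 148.2 t
  CaO: 36.33% × 2000 = 726.6 t
  B2O3: 38.22% × 2000 = 764.4 t
  MgO: 3.625% × 2000 = 72.50 t
  K2O: 5.235% × 2000 = 104.7 t
Sums-versus-targets review using the reported weights, versus the basis set out (target by target, the sums agree within answer rounding):
  SrO: 260.9·0.7038 = 183.6 t (target 183.6 t)
  TiO2: 149.7·0.9899 = 148.2 t (target 148.2 t)
  CaO: 190.0·0.5622 + 1924·0.2683 + 335.5·0.3087 = 726.6 t (target 726.6 t)
  B2O3: 1924·0.3973 = 764.4 t (target 764.4 t)
  MgO: 335.5·0.2161 = 72.50 t (target 72.50 t)
  K2O: 154.1·0.6794 = 104.7 t (target 104.7 t)
Mass balance on the glass: whole batch net of LOI = 2000 t (targets for the oxides total 2000 t; against the stated basis, 2000 t — rounding explains the deltas).
Whole-batch sum: Σ batch = 3014 t; LOI removed, Σ of batch·LOI: 1014 t; the yield ratio, glass ÷ batch: 66.35%.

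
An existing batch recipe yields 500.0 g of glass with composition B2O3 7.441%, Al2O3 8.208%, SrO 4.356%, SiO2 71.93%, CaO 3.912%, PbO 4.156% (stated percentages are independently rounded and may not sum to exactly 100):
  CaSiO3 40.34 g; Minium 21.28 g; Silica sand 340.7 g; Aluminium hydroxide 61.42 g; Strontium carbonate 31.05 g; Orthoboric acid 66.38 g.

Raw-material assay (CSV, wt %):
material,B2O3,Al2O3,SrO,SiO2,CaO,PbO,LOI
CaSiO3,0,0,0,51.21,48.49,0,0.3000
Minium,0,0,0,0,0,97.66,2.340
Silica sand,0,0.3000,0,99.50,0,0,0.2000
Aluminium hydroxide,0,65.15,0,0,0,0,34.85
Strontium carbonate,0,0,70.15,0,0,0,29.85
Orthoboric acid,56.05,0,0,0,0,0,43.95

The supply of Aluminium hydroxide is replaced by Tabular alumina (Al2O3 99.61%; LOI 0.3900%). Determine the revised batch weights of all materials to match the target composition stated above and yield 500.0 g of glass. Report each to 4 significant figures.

Revised batch per 500.0 g glass:
  CaSiO3: 40.34 g
  Minium: 21.28 g
  Silica sand: 340.7 g
  Tabular alumina: 40.17 g
  Strontium carbonate: 31.05 g
  Orthoboric acid: 66.38 g
Total batch = 539.9 g; LOI loss = 39.90 g

All arithmetic keeps exact precision at all times; rounding to four significant digits extends to every intermediate as displayed; every reported number is rounded just once; all derived quantities, including the yield, totals, six oxide percentages, glass mass, ignition loss, are rebuilt using the weight values per 500.0 g of glass in full precision as given in the problem or the answer.
The oxide mass targets at 500.0 g glass:
  B2O3: 7.441% × 500.0 = 37.20 g
  Al2O3: 8.208% × 500.0 = 41.04 g
  SrO: 4.356% × 500.0 = 21.78 g
  SiO2: 71.93% × 500.0 = 359.6 g
  CaO: 3.912% × 500.0 = 19.56 g
  PbO: 4.156% × 500.0 = 20.78 g
A balance pass over the oxides, on the weights just shown, at the basis given (sums match the target masses inside rounding margins):
  B2O3: 66.38·0.5605 = 37.21 g (target 37.20 g)
  Al2O3: 340.7·0.003000 + 40.17·0.9961 = 41.04 g (target 41.04 g)
  SrO: 31.05·0.7015 = 21.78 g (target 21.78 g)
  SiO2: 40.34·0.5121 + 340.7·0.9950 = 359.7 g (target 359.6 g)
  CaO: 40.34·0.4849 = 19.56 g (target 19.56 g)
  PbO: 21.28·0.9766 = 20.78 g (target 20.78 g)
Glass mass check: batch Σ − ignition loss = 500.0 g (summing oxide targets gives 500.0 g; versus the stated basis of 500.0 g — deltas are rounding alone).
Batch grand total — Σ batch = 539.9 g; LOI loss = Σ batch·LOI = 39.90 g; as yield: glass ÷ batch → 92.61%.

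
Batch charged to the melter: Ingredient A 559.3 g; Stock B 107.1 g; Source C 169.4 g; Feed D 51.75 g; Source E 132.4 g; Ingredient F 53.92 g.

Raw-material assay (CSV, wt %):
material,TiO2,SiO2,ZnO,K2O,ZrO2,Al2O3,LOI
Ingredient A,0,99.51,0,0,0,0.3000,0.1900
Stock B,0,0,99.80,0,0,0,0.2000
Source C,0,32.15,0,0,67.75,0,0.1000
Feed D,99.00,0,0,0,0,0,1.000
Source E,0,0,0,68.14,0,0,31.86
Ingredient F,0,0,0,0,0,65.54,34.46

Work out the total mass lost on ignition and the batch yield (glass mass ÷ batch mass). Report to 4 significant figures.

Each numeric step holds full precision all the way through. Working values are printed, with 4-significant-digit rounding, between the steps. Each reported figure is rounded a single time; the derived quantities, including net glass mass, LOI, the six compositions, totals, the yield, are re-derived from the weighed amounts for 1011 g of glass in full precision, as set out in problem or answer.
Each material's LOI contribution:
  Ingredient A: 559.3 × 0.001900 = 1.063 g
  Stock B: 107.1 × 0.002000 = 0.2142 g
  Source C: 169.4 × 0.001000 = 0.1694 g
  Feed D: 51.75 × 0.01000 = 0.5175 g
  Source E: 132.4 × 0.3186 = 42.18 g
  Ingredient F: 53.92 × 0.3446 = 18.58 g
Total LOI = 62.73 g
Glass = batch − LOI = 1074 − 62.73 = 1011 g

LOI loss = 62.73 g; glass = 1011 g; yield = 94.16%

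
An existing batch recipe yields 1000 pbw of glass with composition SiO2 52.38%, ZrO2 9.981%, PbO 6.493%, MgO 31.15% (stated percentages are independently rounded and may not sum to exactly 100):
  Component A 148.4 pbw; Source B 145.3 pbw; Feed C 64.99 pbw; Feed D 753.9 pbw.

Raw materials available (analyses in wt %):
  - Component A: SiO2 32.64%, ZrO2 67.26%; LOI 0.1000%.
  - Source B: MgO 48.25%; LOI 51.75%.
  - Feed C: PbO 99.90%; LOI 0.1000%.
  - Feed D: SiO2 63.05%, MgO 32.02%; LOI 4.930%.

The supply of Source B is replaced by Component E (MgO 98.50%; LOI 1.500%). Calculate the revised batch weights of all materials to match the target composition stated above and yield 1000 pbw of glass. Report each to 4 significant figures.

Revised batch per 1000 pbw glass:
  Component A: 148.4 pbw
  Component E: 71.15 pbw
  Feed C: 64.99 pbw
  Feed D: 753.9 pbw
Total batch = 1038 pbw; LOI loss = 38.45 pbw

Each numeric step carries exact precision at all times — rounding to four significant figures governs each working value as printed. Every reported number takes exactly one rounding. The derived quantities (yield, ignition loss, net glass mass, the four compositions, totals) are carried from the weighed amounts at 1000 pbw of glass in exact precision, precisely as stated by question or answer.
The oxide mass targets at 1000 pbw glass:
  SiO2: 52.38% × 1000 = 523.8 pbw
  ZrO2: 9.981% × 1000 = 99.81 pbw
  PbO: 6.493% × 1000 = 64.93 pbw
  MgO: 31.15% × 1000 = 311.5 pbw
Oxide-by-oxide audit using the reported weights, under the basis named above (every target is met by its sum modulo rounding of the values):
  SiO2: 148.4·0.3264 + 753.9·0.6305 = 523.8 pbw (target 523.8 pbw)
  ZrO2: 148.4·0.6726 = 99.81 pbw (target 99.81 pbw)
  PbO: 64.99·0.9990 = 64.93 pbw (target 64.93 pbw)
  MgO: 71.15·0.9850 + 753.9·0.3202 = 311.5 pbw (target 311.5 pbw)
The glass-mass cross-check: total batch − LOI = 1000 pbw (summing oxide targets gives 1000 pbw; with the basis standing at 1000 pbw — any gap is answer rounding).
Total batch = Σ batch = 1038 pbw; ignition loss, Σ(batch × LOI) = 38.45 pbw; glass ÷ batch gives a yield of 96.30%.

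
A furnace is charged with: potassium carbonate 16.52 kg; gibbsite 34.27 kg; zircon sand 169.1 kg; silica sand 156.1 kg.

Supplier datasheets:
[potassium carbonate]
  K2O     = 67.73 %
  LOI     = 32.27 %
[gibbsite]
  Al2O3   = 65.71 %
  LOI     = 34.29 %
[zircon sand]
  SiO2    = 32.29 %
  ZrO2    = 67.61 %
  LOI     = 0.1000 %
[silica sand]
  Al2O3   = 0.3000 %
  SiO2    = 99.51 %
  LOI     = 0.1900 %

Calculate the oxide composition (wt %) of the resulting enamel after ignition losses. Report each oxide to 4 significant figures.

Glass mass = 358.4 kg (batch 376.0 − LOI 17.55).
Composition: Al2O3 6.413%, K2O 3.122%, SiO2 58.57%, ZrO2 31.90%

All internal work carries full precision through every step — rounding to 4 significant digits extends to each in-between result as printed. Each reported result is rounded just once. All derived quantities, which include the yield, LOI, totals, four oxide percentages, net glass mass, are computed at full precision, as set out in the problem or answer text, starting from the weights at 358.4 kg of glass.
Mass of each oxide from the mix:
  Al2O3: 34.27·0.6571 + 156.1·0.003000 = 22.99 kg
  K2O: 16.52·0.6773 = 11.19 kg
  SiO2: 169.1·0.3229 + 156.1·0.9951 = 209.9 kg
  ZrO2: 169.1·0.6761 = 114.3 kg
LOI: 16.52·0.3227 + 34.27·0.3429 + 169.1·0.001000 + 156.1·0.001900 = 17.55 kg
Net of LOI, the glass mass = 376.0 − 17.55 = 358.4 kg (equal to the oxide-mass sum)
percent share: oxide ÷ glass, ×100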